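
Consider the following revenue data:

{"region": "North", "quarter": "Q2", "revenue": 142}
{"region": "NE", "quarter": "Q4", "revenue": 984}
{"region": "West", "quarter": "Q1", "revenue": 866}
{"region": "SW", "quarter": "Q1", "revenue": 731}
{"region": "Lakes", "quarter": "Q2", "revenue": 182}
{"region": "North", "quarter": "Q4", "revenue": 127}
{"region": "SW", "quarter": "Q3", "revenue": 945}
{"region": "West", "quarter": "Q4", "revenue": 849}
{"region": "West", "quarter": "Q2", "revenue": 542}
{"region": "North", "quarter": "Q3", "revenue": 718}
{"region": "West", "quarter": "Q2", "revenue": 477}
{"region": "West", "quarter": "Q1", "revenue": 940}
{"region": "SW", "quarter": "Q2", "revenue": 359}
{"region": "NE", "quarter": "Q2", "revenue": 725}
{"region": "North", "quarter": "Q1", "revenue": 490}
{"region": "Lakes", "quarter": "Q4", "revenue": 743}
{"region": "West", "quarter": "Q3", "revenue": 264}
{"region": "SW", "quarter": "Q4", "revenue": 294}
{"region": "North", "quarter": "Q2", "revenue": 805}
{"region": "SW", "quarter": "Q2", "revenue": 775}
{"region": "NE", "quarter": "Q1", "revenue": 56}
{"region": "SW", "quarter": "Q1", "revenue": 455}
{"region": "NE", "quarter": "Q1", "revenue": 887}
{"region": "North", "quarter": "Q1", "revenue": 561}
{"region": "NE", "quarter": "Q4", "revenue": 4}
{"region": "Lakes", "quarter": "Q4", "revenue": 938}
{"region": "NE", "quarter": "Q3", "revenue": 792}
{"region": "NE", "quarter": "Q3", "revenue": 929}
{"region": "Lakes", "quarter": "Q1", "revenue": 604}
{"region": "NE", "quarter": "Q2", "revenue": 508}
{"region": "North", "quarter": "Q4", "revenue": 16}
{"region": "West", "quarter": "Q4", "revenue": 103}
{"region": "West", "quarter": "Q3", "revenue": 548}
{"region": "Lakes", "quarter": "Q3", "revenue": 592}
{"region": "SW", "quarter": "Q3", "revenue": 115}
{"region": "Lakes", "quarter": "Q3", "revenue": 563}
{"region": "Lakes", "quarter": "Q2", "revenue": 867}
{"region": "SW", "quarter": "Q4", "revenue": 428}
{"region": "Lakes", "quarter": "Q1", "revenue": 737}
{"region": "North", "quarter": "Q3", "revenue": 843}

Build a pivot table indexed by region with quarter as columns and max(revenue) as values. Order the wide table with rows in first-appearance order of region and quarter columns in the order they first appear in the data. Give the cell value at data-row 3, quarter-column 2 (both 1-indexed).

849

With rows in first-appearance order of region, row 3 is region=West. quarter columns in first-appearance order: Q2, Q4, Q1, Q3; column 2 is Q4.
Long rows with region=West, quarter=Q4: max(849, 103) = 849.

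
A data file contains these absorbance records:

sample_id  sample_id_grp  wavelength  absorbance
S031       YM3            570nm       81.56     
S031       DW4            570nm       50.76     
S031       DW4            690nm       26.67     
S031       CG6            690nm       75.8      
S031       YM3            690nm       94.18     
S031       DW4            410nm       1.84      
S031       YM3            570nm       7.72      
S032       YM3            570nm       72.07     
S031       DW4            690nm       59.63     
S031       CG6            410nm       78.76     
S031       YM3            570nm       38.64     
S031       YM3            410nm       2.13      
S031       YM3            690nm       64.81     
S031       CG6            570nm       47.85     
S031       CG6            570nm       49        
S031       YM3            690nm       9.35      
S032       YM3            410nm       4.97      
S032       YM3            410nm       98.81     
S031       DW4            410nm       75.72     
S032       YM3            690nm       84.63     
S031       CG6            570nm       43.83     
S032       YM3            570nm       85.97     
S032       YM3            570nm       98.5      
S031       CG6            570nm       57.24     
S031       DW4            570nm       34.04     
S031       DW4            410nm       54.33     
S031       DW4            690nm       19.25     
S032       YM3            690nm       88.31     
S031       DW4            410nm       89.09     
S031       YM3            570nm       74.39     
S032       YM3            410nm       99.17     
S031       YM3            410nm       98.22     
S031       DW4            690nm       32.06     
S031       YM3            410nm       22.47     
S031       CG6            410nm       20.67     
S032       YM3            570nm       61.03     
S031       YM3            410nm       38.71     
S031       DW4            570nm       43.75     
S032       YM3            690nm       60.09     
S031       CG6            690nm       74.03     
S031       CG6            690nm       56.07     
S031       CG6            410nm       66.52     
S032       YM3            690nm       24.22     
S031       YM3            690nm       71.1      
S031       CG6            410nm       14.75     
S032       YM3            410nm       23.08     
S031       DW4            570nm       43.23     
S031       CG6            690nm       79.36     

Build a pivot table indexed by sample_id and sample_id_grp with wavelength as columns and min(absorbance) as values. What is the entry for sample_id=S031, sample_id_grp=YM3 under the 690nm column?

9.35

Rows with sample_id=S031, sample_id_grp=YM3 and wavelength=690nm: absorbance values are 94.18, 64.81, 9.35, 71.1.
min(94.18, 64.81, 9.35, 71.1) = 9.35.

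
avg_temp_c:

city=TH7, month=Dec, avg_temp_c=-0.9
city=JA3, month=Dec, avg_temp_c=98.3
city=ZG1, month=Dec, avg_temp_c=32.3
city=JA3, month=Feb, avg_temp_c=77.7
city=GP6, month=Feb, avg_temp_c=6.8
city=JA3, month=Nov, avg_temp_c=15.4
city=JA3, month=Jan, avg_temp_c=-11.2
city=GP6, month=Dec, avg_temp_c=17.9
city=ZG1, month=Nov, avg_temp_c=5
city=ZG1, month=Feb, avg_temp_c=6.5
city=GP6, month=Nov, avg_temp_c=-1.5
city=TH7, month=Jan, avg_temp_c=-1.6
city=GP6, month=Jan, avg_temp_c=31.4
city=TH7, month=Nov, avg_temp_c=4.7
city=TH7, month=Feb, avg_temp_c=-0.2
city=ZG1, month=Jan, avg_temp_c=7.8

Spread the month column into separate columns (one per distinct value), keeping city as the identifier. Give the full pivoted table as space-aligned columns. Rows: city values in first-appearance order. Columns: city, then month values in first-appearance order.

Columns: city plus the 4 distinct month values (Dec, Feb, Nov, Jan).
For example, row TH7 column Dec takes avg_temp_c=-0.9 from the long row (TH7, Dec).

city  Dec   Feb   Nov   Jan  
TH7   -0.9  -0.2  4.7   -1.6 
JA3   98.3  77.7  15.4  -11.2
ZG1   32.3  6.5   5     7.8  
GP6   17.9  6.8   -1.5  31.4 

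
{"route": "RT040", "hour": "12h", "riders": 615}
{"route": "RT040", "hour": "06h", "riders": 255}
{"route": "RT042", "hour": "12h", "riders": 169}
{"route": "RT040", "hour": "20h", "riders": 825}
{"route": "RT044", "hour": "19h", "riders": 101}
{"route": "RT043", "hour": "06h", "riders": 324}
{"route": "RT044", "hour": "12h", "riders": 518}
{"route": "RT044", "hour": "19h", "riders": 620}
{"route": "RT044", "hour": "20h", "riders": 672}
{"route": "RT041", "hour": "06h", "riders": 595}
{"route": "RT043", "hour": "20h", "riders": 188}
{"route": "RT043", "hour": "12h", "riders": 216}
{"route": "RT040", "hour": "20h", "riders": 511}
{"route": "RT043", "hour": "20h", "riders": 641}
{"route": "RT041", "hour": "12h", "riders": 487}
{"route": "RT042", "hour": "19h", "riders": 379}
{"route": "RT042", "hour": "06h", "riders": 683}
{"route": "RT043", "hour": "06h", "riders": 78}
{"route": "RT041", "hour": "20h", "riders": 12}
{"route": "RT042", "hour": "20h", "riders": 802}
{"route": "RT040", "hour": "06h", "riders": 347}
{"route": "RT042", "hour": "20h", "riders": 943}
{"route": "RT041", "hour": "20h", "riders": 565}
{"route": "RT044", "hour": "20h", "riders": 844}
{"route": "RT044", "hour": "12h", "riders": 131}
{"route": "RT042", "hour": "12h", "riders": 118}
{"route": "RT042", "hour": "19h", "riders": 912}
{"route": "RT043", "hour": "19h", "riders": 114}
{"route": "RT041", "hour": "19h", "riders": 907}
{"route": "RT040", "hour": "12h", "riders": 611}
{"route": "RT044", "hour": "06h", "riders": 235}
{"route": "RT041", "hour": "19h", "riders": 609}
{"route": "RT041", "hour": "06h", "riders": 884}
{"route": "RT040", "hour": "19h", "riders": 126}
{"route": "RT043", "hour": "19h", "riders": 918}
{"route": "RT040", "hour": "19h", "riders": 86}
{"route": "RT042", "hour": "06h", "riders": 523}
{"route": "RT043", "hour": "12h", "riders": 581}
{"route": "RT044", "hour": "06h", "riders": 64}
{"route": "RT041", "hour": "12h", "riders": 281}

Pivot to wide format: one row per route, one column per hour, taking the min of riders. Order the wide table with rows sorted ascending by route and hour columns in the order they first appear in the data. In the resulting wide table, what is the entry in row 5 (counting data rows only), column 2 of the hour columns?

64

With rows sorted ascending by route, row 5 is route=RT044. hour columns in first-appearance order: 12h, 06h, 20h, 19h; column 2 is 06h.
Long rows with route=RT044, hour=06h: min(235, 64) = 64.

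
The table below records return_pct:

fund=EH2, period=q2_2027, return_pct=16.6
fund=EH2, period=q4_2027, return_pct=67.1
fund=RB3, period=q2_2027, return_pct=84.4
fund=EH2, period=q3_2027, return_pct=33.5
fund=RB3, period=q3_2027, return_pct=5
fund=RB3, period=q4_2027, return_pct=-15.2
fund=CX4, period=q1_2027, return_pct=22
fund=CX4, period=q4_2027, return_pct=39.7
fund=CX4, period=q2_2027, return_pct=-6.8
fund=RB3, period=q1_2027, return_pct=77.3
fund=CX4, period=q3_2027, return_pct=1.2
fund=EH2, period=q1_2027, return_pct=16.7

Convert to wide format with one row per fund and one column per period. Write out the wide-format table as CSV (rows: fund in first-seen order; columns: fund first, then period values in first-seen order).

Columns: fund plus the 4 distinct period values (q2_2027, q4_2027, q3_2027, q1_2027).
For example, row EH2 column q2_2027 takes return_pct=16.6 from the long row (EH2, q2_2027).

fund,q2_2027,q4_2027,q3_2027,q1_2027
EH2,16.6,67.1,33.5,16.7
RB3,84.4,-15.2,5,77.3
CX4,-6.8,39.7,1.2,22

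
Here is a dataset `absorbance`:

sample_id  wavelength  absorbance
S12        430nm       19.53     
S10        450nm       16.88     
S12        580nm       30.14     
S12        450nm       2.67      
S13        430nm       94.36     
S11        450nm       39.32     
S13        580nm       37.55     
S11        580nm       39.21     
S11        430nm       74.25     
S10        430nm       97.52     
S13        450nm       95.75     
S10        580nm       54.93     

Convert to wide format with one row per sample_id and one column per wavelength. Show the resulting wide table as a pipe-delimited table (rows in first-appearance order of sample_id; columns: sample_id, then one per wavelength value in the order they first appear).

| sample_id | 430nm | 450nm | 580nm |
| S12 | 19.53 | 2.67 | 30.14 |
| S10 | 97.52 | 16.88 | 54.93 |
| S13 | 94.36 | 95.75 | 37.55 |
| S11 | 74.25 | 39.32 | 39.21 |

Columns: sample_id plus the 3 distinct wavelength values (430nm, 450nm, 580nm).
For example, row S12 column 430nm takes absorbance=19.53 from the long row (S12, 430nm).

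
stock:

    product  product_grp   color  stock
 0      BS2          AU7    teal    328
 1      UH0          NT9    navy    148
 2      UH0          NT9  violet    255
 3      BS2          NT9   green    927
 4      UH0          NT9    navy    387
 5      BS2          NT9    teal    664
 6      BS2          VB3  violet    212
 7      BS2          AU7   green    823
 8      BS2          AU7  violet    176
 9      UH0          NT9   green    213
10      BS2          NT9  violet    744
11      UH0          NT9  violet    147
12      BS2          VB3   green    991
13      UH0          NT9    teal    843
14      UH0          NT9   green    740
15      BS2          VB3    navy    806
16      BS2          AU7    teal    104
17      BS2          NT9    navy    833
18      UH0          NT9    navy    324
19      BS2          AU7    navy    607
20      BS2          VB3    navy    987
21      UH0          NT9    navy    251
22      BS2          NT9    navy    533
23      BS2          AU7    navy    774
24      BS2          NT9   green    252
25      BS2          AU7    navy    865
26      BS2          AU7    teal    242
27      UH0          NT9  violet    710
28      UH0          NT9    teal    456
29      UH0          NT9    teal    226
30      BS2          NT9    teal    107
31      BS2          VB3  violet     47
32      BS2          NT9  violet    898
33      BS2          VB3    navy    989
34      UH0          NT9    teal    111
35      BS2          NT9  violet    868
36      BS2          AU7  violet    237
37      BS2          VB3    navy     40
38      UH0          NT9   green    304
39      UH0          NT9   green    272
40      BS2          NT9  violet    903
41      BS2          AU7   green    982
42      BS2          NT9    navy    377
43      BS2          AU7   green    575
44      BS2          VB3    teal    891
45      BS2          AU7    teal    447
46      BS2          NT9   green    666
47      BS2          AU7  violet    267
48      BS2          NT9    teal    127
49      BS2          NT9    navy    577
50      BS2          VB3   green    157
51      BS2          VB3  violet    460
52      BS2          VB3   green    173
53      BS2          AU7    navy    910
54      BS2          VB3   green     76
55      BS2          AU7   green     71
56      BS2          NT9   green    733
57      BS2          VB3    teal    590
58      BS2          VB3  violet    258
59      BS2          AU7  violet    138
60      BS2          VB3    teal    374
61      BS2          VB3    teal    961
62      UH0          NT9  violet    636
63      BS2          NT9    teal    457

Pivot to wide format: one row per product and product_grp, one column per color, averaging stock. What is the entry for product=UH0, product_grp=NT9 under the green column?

Rows with product=UH0, product_grp=NT9 and color=green: stock values are 213, 740, 304, 272.
(213 + 740 + 304 + 272) / 4 = 382.25.

382.25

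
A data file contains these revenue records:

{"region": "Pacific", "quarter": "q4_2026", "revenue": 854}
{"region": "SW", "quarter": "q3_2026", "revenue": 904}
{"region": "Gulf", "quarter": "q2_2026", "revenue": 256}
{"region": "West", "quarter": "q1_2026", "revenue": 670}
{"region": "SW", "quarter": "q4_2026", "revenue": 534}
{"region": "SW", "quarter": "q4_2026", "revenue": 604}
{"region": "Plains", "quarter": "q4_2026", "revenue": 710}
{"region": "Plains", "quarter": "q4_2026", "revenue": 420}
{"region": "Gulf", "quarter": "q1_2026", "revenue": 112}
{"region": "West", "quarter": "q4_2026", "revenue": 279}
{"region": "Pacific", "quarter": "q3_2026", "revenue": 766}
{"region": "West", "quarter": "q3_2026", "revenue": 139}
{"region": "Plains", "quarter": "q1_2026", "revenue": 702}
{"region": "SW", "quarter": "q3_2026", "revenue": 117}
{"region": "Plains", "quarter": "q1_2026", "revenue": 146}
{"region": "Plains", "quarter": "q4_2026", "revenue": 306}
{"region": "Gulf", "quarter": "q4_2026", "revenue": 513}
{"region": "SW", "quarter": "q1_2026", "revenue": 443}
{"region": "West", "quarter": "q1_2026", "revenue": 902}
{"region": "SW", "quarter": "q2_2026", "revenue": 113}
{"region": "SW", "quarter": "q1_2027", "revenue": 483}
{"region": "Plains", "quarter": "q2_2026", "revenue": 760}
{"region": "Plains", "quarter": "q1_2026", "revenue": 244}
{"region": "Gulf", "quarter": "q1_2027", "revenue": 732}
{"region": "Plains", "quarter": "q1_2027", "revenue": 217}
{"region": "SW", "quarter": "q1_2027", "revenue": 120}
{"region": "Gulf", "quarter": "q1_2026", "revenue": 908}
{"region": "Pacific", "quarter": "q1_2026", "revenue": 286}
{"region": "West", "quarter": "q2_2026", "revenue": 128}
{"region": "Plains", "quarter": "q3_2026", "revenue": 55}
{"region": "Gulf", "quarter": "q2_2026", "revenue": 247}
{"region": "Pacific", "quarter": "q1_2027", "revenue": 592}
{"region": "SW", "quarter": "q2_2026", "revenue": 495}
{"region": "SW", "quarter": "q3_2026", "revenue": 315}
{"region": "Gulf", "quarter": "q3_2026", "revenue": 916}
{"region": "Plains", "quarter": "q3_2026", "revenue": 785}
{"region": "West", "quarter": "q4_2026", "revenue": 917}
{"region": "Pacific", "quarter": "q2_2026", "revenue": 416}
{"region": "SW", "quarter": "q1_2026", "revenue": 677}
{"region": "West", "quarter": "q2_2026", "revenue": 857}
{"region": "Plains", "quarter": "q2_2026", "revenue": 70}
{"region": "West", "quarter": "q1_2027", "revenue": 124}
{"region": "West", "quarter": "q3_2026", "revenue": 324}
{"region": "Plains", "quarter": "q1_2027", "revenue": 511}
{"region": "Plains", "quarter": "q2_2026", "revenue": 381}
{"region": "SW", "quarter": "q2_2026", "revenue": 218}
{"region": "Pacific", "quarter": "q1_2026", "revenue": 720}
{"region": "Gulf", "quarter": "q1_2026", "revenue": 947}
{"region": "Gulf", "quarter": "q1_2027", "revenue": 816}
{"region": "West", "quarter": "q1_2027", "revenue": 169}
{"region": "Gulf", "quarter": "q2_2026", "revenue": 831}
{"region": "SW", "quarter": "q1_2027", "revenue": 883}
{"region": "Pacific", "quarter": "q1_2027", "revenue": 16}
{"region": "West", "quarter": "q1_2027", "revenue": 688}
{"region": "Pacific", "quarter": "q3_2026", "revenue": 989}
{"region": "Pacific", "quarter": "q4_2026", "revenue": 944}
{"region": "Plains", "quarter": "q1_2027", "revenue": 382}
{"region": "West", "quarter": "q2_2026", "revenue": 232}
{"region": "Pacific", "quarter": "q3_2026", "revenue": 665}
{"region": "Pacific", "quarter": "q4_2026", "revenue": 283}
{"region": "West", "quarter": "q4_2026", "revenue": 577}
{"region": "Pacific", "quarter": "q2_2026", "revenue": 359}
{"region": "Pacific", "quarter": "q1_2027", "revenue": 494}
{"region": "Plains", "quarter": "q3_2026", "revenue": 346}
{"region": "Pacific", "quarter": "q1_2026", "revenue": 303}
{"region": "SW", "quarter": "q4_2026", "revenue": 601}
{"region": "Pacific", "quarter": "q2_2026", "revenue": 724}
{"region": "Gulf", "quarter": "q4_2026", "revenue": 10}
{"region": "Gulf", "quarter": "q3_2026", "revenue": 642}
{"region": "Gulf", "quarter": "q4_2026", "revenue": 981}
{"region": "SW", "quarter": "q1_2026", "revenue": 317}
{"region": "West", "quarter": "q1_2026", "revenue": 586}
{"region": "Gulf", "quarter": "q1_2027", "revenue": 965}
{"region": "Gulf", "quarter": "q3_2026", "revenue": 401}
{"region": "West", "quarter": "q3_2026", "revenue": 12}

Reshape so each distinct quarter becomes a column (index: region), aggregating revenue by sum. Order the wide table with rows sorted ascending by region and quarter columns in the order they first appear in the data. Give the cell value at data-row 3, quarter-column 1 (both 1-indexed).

With rows sorted ascending by region, row 3 is region=Plains. quarter columns in first-appearance order: q4_2026, q3_2026, q2_2026, q1_2026, q1_2027; column 1 is q4_2026.
Long rows with region=Plains, quarter=q4_2026: 710 + 420 + 306 = 1436.

1436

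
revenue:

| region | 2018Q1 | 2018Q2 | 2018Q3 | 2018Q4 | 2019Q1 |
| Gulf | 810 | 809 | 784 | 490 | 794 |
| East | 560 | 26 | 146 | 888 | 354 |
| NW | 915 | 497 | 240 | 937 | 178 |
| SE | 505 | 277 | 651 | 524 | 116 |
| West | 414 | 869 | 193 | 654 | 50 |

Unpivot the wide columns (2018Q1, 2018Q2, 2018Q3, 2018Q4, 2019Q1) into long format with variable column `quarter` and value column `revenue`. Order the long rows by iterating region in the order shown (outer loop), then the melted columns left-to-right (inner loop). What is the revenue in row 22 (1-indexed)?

25 rows total (5 × 5). Row 22: index ⌊(22-1)/5⌋ = 4 into region → West; (22-1) mod 5 = 1 into the melted columns → 2018Q2.
So row 22 is (West, 2018Q2, 869); revenue = 869.

869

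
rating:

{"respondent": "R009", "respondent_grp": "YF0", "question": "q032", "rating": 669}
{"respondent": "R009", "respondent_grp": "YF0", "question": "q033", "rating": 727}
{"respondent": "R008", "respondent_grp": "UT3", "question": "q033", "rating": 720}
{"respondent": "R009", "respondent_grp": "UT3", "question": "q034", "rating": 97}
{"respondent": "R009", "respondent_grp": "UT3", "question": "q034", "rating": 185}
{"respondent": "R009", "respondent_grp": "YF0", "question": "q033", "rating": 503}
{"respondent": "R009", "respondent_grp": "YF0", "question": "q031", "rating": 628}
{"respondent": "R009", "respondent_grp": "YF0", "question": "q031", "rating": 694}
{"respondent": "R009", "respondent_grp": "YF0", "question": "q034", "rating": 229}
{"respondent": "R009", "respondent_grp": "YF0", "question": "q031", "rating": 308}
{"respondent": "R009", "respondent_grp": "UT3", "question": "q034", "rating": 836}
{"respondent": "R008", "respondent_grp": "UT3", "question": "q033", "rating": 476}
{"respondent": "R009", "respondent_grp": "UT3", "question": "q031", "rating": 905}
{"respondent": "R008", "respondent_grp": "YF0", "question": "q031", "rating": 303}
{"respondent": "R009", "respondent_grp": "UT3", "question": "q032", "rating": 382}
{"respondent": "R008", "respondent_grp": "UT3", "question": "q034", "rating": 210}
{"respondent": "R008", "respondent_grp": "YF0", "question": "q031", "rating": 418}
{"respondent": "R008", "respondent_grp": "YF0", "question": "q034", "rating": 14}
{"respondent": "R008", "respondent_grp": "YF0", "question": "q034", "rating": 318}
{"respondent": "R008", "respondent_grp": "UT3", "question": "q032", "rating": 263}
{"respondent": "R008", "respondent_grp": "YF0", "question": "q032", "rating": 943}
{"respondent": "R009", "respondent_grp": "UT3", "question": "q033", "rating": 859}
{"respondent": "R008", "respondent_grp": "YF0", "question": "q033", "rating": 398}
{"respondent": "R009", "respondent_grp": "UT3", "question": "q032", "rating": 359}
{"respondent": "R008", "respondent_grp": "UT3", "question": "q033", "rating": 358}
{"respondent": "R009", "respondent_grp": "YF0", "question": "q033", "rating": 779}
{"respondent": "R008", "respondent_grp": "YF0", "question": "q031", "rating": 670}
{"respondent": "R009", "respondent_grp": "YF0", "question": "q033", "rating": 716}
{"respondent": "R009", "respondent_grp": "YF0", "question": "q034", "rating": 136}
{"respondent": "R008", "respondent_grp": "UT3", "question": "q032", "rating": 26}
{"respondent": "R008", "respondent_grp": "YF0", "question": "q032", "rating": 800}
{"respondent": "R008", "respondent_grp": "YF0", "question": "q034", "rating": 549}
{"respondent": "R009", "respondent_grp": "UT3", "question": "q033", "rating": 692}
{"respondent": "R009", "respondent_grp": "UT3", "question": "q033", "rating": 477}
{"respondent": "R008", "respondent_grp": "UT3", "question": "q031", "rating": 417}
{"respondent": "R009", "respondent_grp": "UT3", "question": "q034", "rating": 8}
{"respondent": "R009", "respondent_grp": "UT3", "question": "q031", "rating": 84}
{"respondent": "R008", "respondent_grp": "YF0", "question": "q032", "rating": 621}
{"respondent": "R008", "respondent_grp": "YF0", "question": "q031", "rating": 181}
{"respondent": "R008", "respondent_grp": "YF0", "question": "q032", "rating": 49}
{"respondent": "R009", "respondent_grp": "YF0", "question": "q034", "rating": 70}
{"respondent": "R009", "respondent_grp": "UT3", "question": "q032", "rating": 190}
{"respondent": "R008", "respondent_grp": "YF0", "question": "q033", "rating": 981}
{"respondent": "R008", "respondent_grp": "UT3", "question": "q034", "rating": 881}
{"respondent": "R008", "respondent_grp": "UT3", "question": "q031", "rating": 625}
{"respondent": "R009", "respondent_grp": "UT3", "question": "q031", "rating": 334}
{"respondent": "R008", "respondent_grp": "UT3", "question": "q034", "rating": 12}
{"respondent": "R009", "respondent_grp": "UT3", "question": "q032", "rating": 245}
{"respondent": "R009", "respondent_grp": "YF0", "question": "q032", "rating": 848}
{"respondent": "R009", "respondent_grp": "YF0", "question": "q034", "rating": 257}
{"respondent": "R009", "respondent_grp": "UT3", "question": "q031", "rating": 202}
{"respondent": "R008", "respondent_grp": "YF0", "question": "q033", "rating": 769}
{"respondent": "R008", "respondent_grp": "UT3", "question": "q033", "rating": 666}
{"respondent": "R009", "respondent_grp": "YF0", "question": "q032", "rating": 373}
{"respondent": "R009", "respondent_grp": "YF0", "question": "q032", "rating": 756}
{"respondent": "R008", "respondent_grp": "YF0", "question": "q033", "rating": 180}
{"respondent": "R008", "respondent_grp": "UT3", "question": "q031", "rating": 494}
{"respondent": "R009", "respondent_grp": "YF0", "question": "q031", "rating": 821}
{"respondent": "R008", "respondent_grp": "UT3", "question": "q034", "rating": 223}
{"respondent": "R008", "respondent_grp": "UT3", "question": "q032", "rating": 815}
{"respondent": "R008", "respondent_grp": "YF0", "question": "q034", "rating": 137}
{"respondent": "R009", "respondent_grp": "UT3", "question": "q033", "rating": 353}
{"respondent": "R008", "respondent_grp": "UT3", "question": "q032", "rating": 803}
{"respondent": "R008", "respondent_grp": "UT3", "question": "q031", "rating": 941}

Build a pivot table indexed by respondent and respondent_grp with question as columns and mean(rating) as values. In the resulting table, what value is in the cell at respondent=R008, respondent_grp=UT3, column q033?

Rows with respondent=R008, respondent_grp=UT3 and question=q033: rating values are 720, 476, 358, 666.
(720 + 476 + 358 + 666) / 4 = 555.

555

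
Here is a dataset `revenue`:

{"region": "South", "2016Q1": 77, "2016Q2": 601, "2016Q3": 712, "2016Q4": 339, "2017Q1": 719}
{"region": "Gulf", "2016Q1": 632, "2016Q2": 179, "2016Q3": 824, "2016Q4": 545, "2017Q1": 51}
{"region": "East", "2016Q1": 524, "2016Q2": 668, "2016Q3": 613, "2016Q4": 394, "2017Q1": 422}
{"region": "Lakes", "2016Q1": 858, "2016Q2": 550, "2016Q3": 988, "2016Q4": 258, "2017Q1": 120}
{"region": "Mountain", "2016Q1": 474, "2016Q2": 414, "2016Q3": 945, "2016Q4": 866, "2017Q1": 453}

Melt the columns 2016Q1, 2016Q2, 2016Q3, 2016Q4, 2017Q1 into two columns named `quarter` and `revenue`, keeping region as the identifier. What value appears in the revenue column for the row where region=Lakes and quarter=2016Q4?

258

Unpivoting turns each (region, wide-column) pair into one long row.
The wide cell at row Lakes, column 2016Q4 holds 258, so the long row (Lakes, 2016Q4) has revenue=258.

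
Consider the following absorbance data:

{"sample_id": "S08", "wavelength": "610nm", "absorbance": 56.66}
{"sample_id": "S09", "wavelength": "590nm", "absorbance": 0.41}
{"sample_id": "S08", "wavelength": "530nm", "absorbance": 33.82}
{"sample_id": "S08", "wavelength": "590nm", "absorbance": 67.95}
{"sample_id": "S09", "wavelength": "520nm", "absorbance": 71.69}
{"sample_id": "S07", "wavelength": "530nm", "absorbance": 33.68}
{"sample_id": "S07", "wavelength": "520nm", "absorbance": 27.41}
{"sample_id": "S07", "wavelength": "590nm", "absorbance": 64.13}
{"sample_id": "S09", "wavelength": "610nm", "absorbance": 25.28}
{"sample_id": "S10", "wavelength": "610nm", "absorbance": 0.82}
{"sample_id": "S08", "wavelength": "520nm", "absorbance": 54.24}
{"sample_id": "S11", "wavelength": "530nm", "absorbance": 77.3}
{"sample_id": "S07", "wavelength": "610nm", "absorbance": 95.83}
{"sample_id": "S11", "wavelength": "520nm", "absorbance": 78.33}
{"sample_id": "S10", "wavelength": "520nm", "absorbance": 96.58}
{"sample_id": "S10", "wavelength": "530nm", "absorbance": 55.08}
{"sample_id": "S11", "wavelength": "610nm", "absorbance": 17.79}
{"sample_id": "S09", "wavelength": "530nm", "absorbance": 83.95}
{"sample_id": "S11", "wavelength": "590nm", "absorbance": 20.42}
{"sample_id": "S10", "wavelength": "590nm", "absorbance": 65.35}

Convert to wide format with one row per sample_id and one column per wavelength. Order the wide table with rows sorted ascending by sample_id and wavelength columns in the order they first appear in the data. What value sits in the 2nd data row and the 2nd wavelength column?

67.95

With rows sorted ascending by sample_id, row 2 is sample_id=S08. wavelength columns in first-appearance order: 610nm, 590nm, 530nm, 520nm; column 2 is 590nm.
Long rows with sample_id=S08, wavelength=590nm: absorbance = 67.95.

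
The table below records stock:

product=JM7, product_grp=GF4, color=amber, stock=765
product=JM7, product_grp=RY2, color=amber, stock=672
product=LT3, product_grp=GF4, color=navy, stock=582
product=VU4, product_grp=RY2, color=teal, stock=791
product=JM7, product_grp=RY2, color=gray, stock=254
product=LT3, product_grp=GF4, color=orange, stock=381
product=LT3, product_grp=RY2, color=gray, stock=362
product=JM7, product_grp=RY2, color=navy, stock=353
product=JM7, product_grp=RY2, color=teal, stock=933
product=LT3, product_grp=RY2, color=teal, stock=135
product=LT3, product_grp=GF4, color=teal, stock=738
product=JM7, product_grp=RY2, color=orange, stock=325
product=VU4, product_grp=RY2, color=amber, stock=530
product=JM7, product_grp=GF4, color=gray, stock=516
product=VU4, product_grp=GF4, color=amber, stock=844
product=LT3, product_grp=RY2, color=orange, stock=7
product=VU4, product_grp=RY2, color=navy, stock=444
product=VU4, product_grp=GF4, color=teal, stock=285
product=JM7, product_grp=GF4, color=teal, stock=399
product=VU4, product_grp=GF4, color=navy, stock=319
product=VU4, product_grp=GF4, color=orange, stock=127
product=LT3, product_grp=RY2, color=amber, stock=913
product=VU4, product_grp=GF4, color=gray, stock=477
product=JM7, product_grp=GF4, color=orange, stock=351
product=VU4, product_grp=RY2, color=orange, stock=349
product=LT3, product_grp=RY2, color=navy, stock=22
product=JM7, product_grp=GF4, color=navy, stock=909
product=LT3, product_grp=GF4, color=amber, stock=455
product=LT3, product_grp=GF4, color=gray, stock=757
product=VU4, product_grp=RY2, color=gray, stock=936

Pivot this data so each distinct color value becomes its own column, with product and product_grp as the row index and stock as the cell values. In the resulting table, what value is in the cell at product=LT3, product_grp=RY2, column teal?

135

Wide layout: rows indexed by product and product_grp, columns are the 5 distinct color values (amber, navy, teal, gray, orange).
Cell (product=LT3, product_grp=RY2, color=teal) draws from the long row where product=LT3, product_grp=RY2 and color=teal, which has stock=135.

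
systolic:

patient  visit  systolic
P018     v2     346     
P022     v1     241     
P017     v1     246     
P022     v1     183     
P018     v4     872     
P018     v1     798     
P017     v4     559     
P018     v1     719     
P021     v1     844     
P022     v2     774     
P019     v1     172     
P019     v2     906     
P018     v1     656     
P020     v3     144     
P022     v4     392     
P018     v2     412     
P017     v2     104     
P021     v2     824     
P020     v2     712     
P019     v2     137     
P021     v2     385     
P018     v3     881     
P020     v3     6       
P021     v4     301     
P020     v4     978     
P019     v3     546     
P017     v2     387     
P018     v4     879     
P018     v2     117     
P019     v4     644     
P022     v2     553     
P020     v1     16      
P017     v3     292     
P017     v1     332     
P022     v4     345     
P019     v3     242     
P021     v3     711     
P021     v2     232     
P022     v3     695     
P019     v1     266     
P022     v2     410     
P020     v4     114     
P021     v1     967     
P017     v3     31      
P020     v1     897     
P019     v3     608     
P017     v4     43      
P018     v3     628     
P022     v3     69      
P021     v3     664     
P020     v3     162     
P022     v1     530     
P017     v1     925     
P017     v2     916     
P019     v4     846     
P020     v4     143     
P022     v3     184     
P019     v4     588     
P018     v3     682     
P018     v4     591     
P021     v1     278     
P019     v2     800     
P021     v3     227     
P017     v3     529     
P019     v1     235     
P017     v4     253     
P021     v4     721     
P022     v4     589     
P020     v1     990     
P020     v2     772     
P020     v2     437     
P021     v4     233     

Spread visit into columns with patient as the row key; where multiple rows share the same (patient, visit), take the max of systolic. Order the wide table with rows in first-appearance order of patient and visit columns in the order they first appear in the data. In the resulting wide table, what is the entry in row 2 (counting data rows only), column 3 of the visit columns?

With rows in first-appearance order of patient, row 2 is patient=P022. visit columns in first-appearance order: v2, v1, v4, v3; column 3 is v4.
Long rows with patient=P022, visit=v4: max(392, 345, 589) = 589.

589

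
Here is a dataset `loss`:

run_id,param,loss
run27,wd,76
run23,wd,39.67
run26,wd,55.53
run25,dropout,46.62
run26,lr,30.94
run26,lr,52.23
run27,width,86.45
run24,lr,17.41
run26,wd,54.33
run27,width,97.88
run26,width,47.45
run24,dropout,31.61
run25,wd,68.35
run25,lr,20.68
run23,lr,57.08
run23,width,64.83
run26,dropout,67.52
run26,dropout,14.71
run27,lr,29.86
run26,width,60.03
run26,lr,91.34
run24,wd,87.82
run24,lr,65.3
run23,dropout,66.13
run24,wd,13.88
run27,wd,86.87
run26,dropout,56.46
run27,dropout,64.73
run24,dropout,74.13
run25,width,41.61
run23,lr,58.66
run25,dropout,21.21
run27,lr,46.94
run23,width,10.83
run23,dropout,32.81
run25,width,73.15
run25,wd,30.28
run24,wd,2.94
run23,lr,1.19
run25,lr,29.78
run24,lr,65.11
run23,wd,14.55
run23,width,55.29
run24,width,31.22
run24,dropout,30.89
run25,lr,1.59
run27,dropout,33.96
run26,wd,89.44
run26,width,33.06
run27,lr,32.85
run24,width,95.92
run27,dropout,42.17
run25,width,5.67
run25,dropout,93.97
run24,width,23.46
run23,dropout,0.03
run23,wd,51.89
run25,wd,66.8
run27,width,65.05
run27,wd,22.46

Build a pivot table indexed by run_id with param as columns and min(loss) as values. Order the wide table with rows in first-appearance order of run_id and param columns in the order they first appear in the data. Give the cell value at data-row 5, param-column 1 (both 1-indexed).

2.94

With rows in first-appearance order of run_id, row 5 is run_id=run24. param columns in first-appearance order: wd, dropout, lr, width; column 1 is wd.
Long rows with run_id=run24, param=wd: min(87.82, 13.88, 2.94) = 2.94.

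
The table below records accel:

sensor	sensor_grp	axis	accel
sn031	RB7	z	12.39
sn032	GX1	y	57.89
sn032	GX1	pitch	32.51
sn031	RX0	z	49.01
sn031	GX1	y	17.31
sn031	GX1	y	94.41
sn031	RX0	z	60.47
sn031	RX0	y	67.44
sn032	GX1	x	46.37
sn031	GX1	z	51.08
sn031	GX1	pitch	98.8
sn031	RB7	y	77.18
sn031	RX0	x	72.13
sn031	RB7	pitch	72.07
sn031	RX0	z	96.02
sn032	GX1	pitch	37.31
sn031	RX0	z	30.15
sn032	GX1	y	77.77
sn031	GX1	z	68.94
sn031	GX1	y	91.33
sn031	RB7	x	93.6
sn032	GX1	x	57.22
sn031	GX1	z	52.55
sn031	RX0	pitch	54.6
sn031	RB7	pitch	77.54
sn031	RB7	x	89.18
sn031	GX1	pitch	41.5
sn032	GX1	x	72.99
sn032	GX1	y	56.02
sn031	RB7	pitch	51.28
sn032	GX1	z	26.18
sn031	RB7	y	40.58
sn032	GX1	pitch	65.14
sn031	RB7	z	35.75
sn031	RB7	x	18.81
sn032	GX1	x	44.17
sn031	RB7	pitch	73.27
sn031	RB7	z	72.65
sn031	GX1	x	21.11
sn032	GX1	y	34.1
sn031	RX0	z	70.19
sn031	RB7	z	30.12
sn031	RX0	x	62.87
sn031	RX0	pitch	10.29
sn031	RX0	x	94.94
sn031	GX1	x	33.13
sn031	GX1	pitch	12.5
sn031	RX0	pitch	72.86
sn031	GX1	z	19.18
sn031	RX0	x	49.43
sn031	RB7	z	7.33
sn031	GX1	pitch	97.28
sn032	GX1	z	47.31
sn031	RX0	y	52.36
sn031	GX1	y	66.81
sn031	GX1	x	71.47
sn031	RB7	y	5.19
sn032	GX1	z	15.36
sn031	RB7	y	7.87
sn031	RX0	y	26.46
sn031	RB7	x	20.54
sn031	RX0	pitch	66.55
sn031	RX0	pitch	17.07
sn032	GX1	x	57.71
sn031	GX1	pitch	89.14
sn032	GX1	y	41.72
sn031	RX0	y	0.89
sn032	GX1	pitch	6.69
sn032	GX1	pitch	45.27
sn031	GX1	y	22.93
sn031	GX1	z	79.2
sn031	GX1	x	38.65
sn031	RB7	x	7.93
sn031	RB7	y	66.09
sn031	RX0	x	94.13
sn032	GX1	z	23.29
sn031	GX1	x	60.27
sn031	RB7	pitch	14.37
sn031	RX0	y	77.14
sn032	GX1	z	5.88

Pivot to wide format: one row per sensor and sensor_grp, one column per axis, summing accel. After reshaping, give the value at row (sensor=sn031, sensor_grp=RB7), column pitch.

288.53

Rows with sensor=sn031, sensor_grp=RB7 and axis=pitch: accel values are 72.07, 77.54, 51.28, 73.27, 14.37.
72.07 + 77.54 + 51.28 + 73.27 + 14.37 = 288.53.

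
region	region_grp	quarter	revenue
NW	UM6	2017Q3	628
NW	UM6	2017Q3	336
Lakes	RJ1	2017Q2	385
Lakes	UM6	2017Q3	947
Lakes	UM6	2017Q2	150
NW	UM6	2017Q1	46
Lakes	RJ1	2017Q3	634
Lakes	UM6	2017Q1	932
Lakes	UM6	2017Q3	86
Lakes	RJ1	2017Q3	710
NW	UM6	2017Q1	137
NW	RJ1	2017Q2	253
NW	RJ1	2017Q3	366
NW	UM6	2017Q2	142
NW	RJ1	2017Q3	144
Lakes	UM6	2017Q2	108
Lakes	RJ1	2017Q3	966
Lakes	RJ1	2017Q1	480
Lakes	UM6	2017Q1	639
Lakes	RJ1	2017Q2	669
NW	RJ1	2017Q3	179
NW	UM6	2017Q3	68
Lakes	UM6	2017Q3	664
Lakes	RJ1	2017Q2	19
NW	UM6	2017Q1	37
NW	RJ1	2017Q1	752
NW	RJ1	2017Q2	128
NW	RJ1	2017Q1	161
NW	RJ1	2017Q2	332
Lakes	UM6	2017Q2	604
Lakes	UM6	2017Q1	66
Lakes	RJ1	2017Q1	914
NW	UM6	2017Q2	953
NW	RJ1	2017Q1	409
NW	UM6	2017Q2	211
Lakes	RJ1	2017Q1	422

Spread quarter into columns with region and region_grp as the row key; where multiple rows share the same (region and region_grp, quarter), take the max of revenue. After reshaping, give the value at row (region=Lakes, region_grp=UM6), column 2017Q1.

932

Rows with region=Lakes, region_grp=UM6 and quarter=2017Q1: revenue values are 932, 639, 66.
max(932, 639, 66) = 932.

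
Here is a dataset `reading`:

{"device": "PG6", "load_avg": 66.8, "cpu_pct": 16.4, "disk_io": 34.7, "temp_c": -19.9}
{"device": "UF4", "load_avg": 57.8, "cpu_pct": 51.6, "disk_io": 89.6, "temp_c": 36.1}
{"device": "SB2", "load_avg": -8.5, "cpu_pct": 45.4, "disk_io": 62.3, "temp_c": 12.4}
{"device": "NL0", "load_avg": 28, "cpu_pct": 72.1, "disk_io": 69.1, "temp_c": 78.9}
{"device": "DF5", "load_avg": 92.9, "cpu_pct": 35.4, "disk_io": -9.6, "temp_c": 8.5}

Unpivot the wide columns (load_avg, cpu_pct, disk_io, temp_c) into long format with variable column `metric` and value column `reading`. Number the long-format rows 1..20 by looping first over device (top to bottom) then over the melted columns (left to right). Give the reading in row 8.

36.1

20 rows total (5 × 4). Row 8: index ⌊(8-1)/4⌋ = 1 into device → UF4; (8-1) mod 4 = 3 into the melted columns → temp_c.
So row 8 is (UF4, temp_c, 36.1); reading = 36.1.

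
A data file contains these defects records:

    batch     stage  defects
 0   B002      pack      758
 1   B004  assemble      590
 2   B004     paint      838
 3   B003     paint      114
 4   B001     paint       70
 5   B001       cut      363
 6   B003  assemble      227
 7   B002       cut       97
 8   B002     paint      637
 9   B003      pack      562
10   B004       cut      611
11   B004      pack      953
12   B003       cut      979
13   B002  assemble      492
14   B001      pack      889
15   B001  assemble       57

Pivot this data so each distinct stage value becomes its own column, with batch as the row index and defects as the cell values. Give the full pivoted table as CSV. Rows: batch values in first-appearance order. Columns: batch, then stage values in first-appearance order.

Columns: batch plus the 4 distinct stage values (pack, assemble, paint, cut).
For example, row B002 column pack takes defects=758 from the long row (B002, pack).

batch,pack,assemble,paint,cut
B002,758,492,637,97
B004,953,590,838,611
B003,562,227,114,979
B001,889,57,70,363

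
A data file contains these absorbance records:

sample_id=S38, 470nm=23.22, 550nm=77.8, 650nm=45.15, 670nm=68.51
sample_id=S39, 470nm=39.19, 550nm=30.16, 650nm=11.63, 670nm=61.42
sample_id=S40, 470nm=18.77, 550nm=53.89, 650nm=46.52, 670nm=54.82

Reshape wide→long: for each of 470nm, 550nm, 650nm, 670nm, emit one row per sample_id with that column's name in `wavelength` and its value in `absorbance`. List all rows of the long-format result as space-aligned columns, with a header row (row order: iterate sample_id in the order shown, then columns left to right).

sample_id  wavelength  absorbance
S38        470nm       23.22     
S38        550nm       77.8      
S38        650nm       45.15     
S38        670nm       68.51     
S39        470nm       39.19     
S39        550nm       30.16     
S39        650nm       11.63     
S39        670nm       61.42     
S40        470nm       18.77     
S40        550nm       53.89     
S40        650nm       46.52     
S40        670nm       54.82     

Each (sample_id, column) pair becomes one row: 3 × 4 = 12 rows.
For example, (S38, 470nm) → absorbance=23.22.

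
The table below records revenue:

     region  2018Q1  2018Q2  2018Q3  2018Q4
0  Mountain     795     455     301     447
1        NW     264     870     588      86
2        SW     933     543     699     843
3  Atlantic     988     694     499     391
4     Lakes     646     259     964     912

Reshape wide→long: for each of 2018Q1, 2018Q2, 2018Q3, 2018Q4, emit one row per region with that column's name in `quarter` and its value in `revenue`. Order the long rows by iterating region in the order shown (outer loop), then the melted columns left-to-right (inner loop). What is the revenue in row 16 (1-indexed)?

391

20 rows total (5 × 4). Row 16: index ⌊(16-1)/4⌋ = 3 into region → Atlantic; (16-1) mod 4 = 3 into the melted columns → 2018Q4.
So row 16 is (Atlantic, 2018Q4, 391); revenue = 391.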